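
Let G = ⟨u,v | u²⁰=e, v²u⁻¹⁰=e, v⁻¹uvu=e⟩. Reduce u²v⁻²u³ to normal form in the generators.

Multiply left to right, reducing at each step:
  (u²) · v⁻² = u¹²
  (u¹²) · u³ = u¹⁵

Answer: u¹⁵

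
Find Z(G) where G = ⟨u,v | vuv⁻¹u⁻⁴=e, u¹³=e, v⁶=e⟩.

An element z ∈ Z(G) iff z commutes with every generator.
For example e is central: e·u = u = u·e; e·v = v = v·e.
Whereas u ∉ Z(G) since u·v = uv ≠ u⁴v = v·u.
Checking each of the 78 elements this way gives Z(G) = {e}, of order 1.

Answer: {e}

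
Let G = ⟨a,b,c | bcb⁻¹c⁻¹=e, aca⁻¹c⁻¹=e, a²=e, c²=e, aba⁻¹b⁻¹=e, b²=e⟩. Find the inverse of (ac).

The order of (ac) is 2 (smallest k with (ac)ᵏ = e), so (ac)⁻¹ = (ac)¹ = ac.
Check: (ac) · (ac) → (ac) · a = c;   c · c = e, giving e as required.

Answer: ac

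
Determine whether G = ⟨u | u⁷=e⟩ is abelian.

G has a single generator, so G is cyclic and hence abelian.

Answer: Yes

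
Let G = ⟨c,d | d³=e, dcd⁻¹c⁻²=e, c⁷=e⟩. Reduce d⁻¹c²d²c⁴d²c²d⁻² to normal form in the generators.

Multiply left to right, reducing at each step:
  (d²) · c² = cd²
  (cd²) · d² = cd
  (cd) · c⁴ = c²d
  (c²d) · d² = c²
  (c²) · c² = c⁴
  (c⁴) · d⁻² = c⁴d

Answer: c⁴d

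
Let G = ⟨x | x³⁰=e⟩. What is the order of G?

G is generated by a single element, so G is cyclic. The relator gives x³⁰ = e and no smaller power is forced to be e, so the 30 powers {e, x, x², x³, x⁴, x⁵, x⁶, x⁷, x⁸, x⁹, x²², x²³, x²¹, x²⁰, x²⁴, x²⁵, x²⁶, x²⁷, x²⁸, x²⁹, x¹², x¹³, x¹¹, x¹⁰, x¹⁴, x¹⁵, x¹⁶, x¹⁷, x¹⁸, x¹⁹} are distinct. Hence |G| = 30.

Answer: 30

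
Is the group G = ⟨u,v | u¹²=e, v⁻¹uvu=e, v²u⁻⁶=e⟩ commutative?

u·v = uv but v·u = u⁵v⁻¹, so u·v ≠ v·u and G is not abelian.

Answer: No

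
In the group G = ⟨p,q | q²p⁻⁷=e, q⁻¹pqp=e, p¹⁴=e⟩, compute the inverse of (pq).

The order of (pq) is 4 (smallest k with (pq)ᵏ = e), so (pq)⁻¹ = (pq)³ = pq⁻¹.
Check: (pq) · (pq⁻¹) → (pq) · p = q;   q · q⁻¹ = e, giving e as required.

Answer: pq⁻¹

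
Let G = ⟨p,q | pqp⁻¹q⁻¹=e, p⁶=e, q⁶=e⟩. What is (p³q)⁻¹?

The order of (p³q) is 6 (smallest k with (p³q)ᵏ = e), so (p³q)⁻¹ = (p³q)⁵ = p³q⁵.
Check: (p³q) · (p³q⁵) → (p³q) · p³ = q;   q · q⁵ = e, giving e as required.

Answer: p³q⁵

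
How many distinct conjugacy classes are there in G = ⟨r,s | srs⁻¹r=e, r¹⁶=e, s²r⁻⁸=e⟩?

The conjugacy classes (representative and size) are:
  [e] (size 1), [r] (size 2), [r¹⁴] (size 2), [r¹³] (size 2), [r¹²] (size 2), [r⁵] (size 2), [r¹⁰] (size 2), [r⁷] (size 2), [r⁸] (size 1), [s⁻¹] (size 8), [r⁷s⁻¹] (size 8).
Class equation: 1 + 2 + 2 + 2 + 2 + 2 + 2 + 2 + 1 + 8 + 8 = 32 = |G|. So G has 11 conjugacy classes.

Answer: 11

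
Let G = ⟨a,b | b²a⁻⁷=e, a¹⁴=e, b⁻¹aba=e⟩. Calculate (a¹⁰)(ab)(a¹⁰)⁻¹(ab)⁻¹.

[(a¹⁰), (ab)] = (a¹⁰)·(ab)·(a¹⁰)⁻¹·(ab)⁻¹.
  (a¹⁰) · (ab) = a⁴b⁻¹
  (a⁴b⁻¹) · (a⁴) = b⁻¹
  (b⁻¹) · (ab⁻¹) = a⁶

Answer: a⁶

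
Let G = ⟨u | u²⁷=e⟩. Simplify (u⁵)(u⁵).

Compute (u⁵) · (u⁵) by multiplying left to right and reducing via the relations at each step:
  (u⁵) · u⁵ = u¹⁰

Answer: u¹⁰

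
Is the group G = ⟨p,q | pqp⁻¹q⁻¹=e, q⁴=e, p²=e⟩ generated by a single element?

|G| = 8, but the maximum element order in G is 4 < 8. No single element generates all of G, so G is not cyclic.

Answer: No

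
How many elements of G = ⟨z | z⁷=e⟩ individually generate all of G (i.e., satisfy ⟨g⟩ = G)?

G is cyclic of order 7. An element generates G iff its order is 7, and a cyclic group of order 7 has exactly φ(7) = 6 such elements.

Answer: 6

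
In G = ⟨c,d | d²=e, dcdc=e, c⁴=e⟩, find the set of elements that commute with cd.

⟨cd⟩ ⊆ C_G(cd) since powers of cd commute with cd; so |C_G(cd)| ≥ |⟨cd⟩| = 2.
By orbit–stabilizer, |C_G(cd)| = |G| / |conj. class of cd| = 8 / 2 = 4.
The 4 elements commuting with cd are {e, c², c³d, cd}.

Answer: {e, c², c³d, cd}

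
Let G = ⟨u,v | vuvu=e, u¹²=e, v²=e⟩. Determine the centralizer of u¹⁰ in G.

⟨u¹⁰⟩ ⊆ C_G(u¹⁰) since powers of u¹⁰ commute with u¹⁰; so |C_G(u¹⁰)| ≥ |⟨u¹⁰⟩| = 6.
By orbit–stabilizer, |C_G(u¹⁰)| = |G| / |conj. class of u¹⁰| = 24 / 2 = 12.
The 12 elements commuting with u¹⁰ are {e, u, u², u³, u⁴, u⁵, u⁶, u⁷, u⁸, u⁹, u¹⁰, u¹¹}.

Answer: {e, u, u², u³, u⁴, u⁵, u⁶, u⁷, u⁸, u⁹, u¹⁰, u¹¹}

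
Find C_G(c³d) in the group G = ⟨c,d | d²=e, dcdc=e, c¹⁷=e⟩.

⟨c³d⟩ ⊆ C_G(c³d) since powers of c³d commute with c³d; so |C_G(c³d)| ≥ |⟨c³d⟩| = 2.
By orbit–stabilizer, |C_G(c³d)| = |G| / |conj. class of c³d| = 34 / 17 = 2.
The 2 elements commuting with c³d are {e, c³d}.

Answer: {e, c³d}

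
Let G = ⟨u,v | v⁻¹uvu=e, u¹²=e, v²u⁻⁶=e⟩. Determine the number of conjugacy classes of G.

The conjugacy classes (representative and size) are:
  [e] (size 1), [u¹¹] (size 2), [u²] (size 2), [u⁹] (size 2), [u⁴] (size 2), [u⁵] (size 2), [u⁶] (size 1), [u²v] (size 6), [uv] (size 6).
Class equation: 1 + 2 + 2 + 2 + 2 + 2 + 1 + 6 + 6 = 24 = |G|. So G has 9 conjugacy classes.

Answer: 9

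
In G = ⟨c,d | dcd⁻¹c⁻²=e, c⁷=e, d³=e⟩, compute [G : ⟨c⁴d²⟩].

First find ord(c⁴d²) by computing successive powers:
  (c⁴d²)¹ = c⁴d², (c⁴d²)² = c⁶d, (c⁴d²)³ = e.
So |⟨c⁴d²⟩| = ord(c⁴d²) = 3. With |G| = 21, by Lagrange [G : ⟨c⁴d²⟩] = 21/3 = 7.

Answer: 7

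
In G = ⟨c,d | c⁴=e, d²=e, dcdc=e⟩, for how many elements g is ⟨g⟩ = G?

⟨g⟩ = G would require ord(g) = |G| = 8, but the maximum element order in G is 4 < 8. So G is not cyclic and no single element generates it: the count is 0.

Answer: 0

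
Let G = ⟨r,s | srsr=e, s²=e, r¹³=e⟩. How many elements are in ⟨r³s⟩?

|⟨r³s⟩| equals the order of r³s. Compute successive powers until reaching e:
  (r³s)¹ = r³s, (r³s)² = e.
The smallest positive k with (r³s)ᵏ = e is 2, so |⟨r³s⟩| = 2.

Answer: 2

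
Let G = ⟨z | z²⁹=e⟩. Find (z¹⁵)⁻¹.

The order of (z¹⁵) is 29 (smallest k with (z¹⁵)ᵏ = e), so (z¹⁵)⁻¹ = (z¹⁵)²⁸ = z¹⁴.
Check: (z¹⁵) · (z¹⁴) → (z¹⁵) · z¹⁴ = e, giving e as required.

Answer: z¹⁴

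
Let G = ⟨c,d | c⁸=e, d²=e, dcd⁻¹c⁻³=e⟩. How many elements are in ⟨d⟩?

|⟨d⟩| equals the order of d. Compute successive powers until reaching e:
  d¹ = d, d² = e.
The smallest positive k with dᵏ = e is 2, so |⟨d⟩| = 2.

Answer: 2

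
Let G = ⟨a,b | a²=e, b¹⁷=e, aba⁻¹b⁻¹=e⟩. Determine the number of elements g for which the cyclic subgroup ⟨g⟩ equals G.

G is cyclic of order 34. An element generates G iff its order is 34, and a cyclic group of order 34 has exactly φ(34) = 16 such elements.

Answer: 16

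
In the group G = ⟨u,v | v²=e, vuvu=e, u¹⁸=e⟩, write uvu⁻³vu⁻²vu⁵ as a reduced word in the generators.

Multiply left to right, reducing at each step:
  u · v = uv
  (uv) · u⁻³ = u⁴v
  (u⁴v) · v = u⁴
  (u⁴) · u⁻² = u²
  (u²) · v = u²v
  (u²v) · u⁵ = u¹⁵v

Answer: u¹⁵v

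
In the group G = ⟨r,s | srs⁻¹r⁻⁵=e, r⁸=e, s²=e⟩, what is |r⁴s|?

Compute successive powers until reaching e:
  (r⁴s)¹ = r⁴s, (r⁴s)² = e.
The smallest positive k with (r⁴s)ᵏ = e is 2.

Answer: 2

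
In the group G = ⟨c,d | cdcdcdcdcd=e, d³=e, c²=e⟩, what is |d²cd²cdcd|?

Compute successive powers until reaching e:
  (d²cd²cdcd)¹ = d²cd²cdcd, (d²cd²cdcd)² = e.
The smallest positive k with (d²cd²cdcd)ᵏ = e is 2.

Answer: 2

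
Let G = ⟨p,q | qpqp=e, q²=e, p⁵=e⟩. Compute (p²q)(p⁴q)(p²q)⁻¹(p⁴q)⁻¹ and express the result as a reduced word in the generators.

[(p²q), (p⁴q)] = (p²q)·(p⁴q)·(p²q)⁻¹·(p⁴q)⁻¹.
  (p²q) · (p⁴q) = p³
  (p³) · (p²q) = q
  q · (p⁴q) = p

Answer: p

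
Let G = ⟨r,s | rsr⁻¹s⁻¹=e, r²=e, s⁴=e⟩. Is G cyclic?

|G| = 8, but the maximum element order in G is 4 < 8. No single element generates all of G, so G is not cyclic.

Answer: No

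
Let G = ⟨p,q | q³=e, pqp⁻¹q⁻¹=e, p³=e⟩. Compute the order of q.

Compute successive powers until reaching e:
  q¹ = q, q² = q², q³ = e.
The smallest positive k with qᵏ = e is 3.

Answer: 3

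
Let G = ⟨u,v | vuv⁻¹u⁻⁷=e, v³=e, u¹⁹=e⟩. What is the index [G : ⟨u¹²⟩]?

First find ord(u¹²) by computing successive powers:
  (u¹²)¹ = u¹², (u¹²)² = u⁵, (u¹²)³ = u¹⁷, (u¹²)⁴ = u¹⁰, (u¹²)⁵ = u³, (u¹²)⁶ = u¹⁵, (u¹²)⁷ = u⁸, (u¹²)⁸ = u, (u¹²)⁹ = u¹³, (u¹²)¹⁰ = u⁶, (u¹²)¹¹ = u¹⁸, (u¹²)¹² = u¹¹, (u¹²)¹³ = u⁴, (u¹²)¹⁴ = u¹⁶, (u¹²)¹⁵ = u⁹, (u¹²)¹⁶ = u², (u¹²)¹⁷ = u¹⁴, (u¹²)¹⁸ = u⁷, (u¹²)¹⁹ = e.
So |⟨u¹²⟩| = ord(u¹²) = 19. With |G| = 57, by Lagrange [G : ⟨u¹²⟩] = 57/19 = 3.

Answer: 3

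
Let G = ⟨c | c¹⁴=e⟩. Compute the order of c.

Compute successive powers until reaching e:
  c¹ = c, c² = c², c³ = c³, c⁴ = c⁴, c⁵ = c⁵, c⁶ = c⁶, c⁷ = c⁷, c⁸ = c⁸, c⁹ = c⁹, c¹⁰ = c¹⁰, c¹¹ = c¹¹, c¹² = c¹², c¹³ = c¹³, c¹⁴ = e.
The smallest positive k with cᵏ = e is 14.

Answer: 14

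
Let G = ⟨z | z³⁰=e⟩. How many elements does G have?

G is generated by a single element, so G is cyclic. The relator gives z³⁰ = e and no smaller power is forced to be e, so the 30 powers {e, z, z², z³, z⁴, z⁵, z⁶, z⁷, z⁸, z⁹, z²², z²³, z²¹, z²⁰, z²⁴, z²⁵, z²⁶, z²⁷, z²⁸, z²⁹, z¹², z¹³, z¹¹, z¹⁰, z¹⁴, z¹⁵, z¹⁶, z¹⁷, z¹⁸, z¹⁹} are distinct. Hence |G| = 30.

Answer: 30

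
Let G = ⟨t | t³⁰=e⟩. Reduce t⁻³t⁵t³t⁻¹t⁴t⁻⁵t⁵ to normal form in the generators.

Multiply left to right, reducing at each step:
  (t²⁷) · t⁵ = t²
  (t²) · t³ = t⁵
  (t⁵) · t⁻¹ = t⁴
  (t⁴) · t⁴ = t⁸
  (t⁸) · t⁻⁵ = t³
  (t³) · t⁵ = t⁸

Answer: t⁸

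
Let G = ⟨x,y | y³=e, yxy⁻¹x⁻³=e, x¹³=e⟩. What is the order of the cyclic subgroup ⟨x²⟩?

|⟨x²⟩| equals the order of x². Compute successive powers until reaching e:
  (x²)¹ = x², (x²)² = x⁴, (x²)³ = x⁶, (x²)⁴ = x⁸, (x²)⁵ = x¹⁰, (x²)⁶ = x¹², (x²)⁷ = x, (x²)⁸ = x³, (x²)⁹ = x⁵, (x²)¹⁰ = x⁷, (x²)¹¹ = x⁹, (x²)¹² = x¹¹, (x²)¹³ = e.
The smallest positive k with (x²)ᵏ = e is 13, so |⟨x²⟩| = 13.

Answer: 13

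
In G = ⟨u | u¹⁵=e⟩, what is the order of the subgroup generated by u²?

|⟨u²⟩| equals the order of u². Compute successive powers until reaching e:
  (u²)¹ = u², (u²)² = u⁴, (u²)³ = u⁶, (u²)⁴ = u⁸, (u²)⁵ = u¹⁰, (u²)⁶ = u¹², (u²)⁷ = u¹⁴, (u²)⁸ = u, (u²)⁹ = u³, (u²)¹⁰ = u⁵, (u²)¹¹ = u⁷, (u²)¹² = u⁹, (u²)¹³ = u¹¹, (u²)¹⁴ = u¹³, (u²)¹⁵ = e.
The smallest positive k with (u²)ᵏ = e is 15, so |⟨u²⟩| = 15.

Answer: 15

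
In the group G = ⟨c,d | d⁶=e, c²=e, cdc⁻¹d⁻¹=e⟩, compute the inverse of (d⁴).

The order of (d⁴) is 3 (smallest k with (d⁴)ᵏ = e), so (d⁴)⁻¹ = (d⁴)² = d².
Check: (d⁴) · (d²) → (d⁴) · d² = e, giving e as required.

Answer: d²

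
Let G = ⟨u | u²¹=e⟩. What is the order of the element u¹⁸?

Compute successive powers until reaching e:
  (u¹⁸)¹ = u¹⁸, (u¹⁸)² = u¹⁵, (u¹⁸)³ = u¹², (u¹⁸)⁴ = u⁹, (u¹⁸)⁵ = u⁶, (u¹⁸)⁶ = u³, (u¹⁸)⁷ = e.
The smallest positive k with (u¹⁸)ᵏ = e is 7.

Answer: 7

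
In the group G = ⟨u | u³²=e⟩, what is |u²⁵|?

Compute successive powers until reaching e:
  (u²⁵)¹ = u²⁵, (u²⁵)² = u¹⁸, (u²⁵)³ = u¹¹, (u²⁵)⁴ = u⁴, (u²⁵)⁵ = u²⁹, (u²⁵)⁶ = u²², (u²⁵)⁷ = u¹⁵, (u²⁵)⁸ = u⁸, (u²⁵)⁹ = u, (u²⁵)¹⁰ = u²⁶, (u²⁵)¹¹ = u¹⁹, (u²⁵)¹² = u¹², (u²⁵)¹³ = u⁵, (u²⁵)¹⁴ = u³⁰, (u²⁵)¹⁵ = u²³, (u²⁵)¹⁶ = u¹⁶, (u²⁵)¹⁷ = u⁹, (u²⁵)¹⁸ = u², (u²⁵)¹⁹ = u²⁷, (u²⁵)²⁰ = u²⁰, (u²⁵)²¹ = u¹³, (u²⁵)²² = u⁶, (u²⁵)²³ = u³¹, (u²⁵)²⁴ = u²⁴, (u²⁵)²⁵ = u¹⁷, (u²⁵)²⁶ = u¹⁰, (u²⁵)²⁷ = u³, (u²⁵)²⁸ = u²⁸, (u²⁵)²⁹ = u²¹, (u²⁵)³⁰ = u¹⁴, (u²⁵)³¹ = u⁷, (u²⁵)³² = e.
The smallest positive k with (u²⁵)ᵏ = e is 32.

Answer: 32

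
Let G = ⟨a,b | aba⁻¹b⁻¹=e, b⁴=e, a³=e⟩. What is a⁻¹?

The order of a is 3 (smallest k with aᵏ = e), so a⁻¹ = a² = a².
Check: a · (a²) → a · a² = e, giving e as required.

Answer: a²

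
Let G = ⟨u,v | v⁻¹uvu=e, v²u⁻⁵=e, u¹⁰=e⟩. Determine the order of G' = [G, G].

G' = [G, G] is generated by all commutators. The generator-pair commutators are: [u, v] = u².
The subgroup they normally generate is {e, u², u⁴, u⁶, u⁸}, of order 5.
Check: |G/G'| = 20/5 = 4 is the order of the abelianisation.

Answer: 5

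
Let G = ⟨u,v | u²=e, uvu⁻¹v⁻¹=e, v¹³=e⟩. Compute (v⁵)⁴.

Compute successive powers of (v⁵), reducing at each step:
  (v⁵)²: (v⁵) · v⁵ = v¹⁰
  (v⁵)³: (v¹⁰) · v⁵ = v²
  (v⁵)⁴: (v²) · v⁵ = v⁷

Answer: v⁷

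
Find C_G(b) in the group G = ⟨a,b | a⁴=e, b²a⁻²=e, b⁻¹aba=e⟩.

⟨b⟩ ⊆ C_G(b) since powers of b commute with b; so |C_G(b)| ≥ |⟨b⟩| = 4.
By orbit–stabilizer, |C_G(b)| = |G| / |conj. class of b| = 8 / 2 = 4.
The 4 elements commuting with b are {e, a², b, b⁻¹}.

Answer: {e, a², b, b⁻¹}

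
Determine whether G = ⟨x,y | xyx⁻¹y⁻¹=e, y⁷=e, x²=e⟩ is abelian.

Each pair of generators commutes: x·y = xy = y·x. Since the generators pairwise commute, every element of G commutes with every other, so G is abelian.

Answer: Yes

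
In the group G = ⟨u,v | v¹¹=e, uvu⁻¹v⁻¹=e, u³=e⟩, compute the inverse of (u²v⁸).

The order of (u²v⁸) is 33 (smallest k with (u²v⁸)ᵏ = e), so (u²v⁸)⁻¹ = (u²v⁸)³² = uv³.
Check: (u²v⁸) · (uv³) → (u²v⁸) · u = v⁸;   (v⁸) · v³ = e, giving e as required.

Answer: uv³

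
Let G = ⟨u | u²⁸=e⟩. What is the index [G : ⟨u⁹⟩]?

First find ord(u⁹) by computing successive powers:
  (u⁹)¹ = u⁹, (u⁹)² = u¹⁸, (u⁹)³ = u²⁷, (u⁹)⁴ = u⁸, (u⁹)⁵ = u¹⁷, (u⁹)⁶ = u²⁶, (u⁹)⁷ = u⁷, (u⁹)⁸ = u¹⁶, (u⁹)⁹ = u²⁵, (u⁹)¹⁰ = u⁶, (u⁹)¹¹ = u¹⁵, (u⁹)¹² = u²⁴, (u⁹)¹³ = u⁵, (u⁹)¹⁴ = u¹⁴, (u⁹)¹⁵ = u²³, (u⁹)¹⁶ = u⁴, (u⁹)¹⁷ = u¹³, (u⁹)¹⁸ = u²², (u⁹)¹⁹ = u³, (u⁹)²⁰ = u¹², (u⁹)²¹ = u²¹, (u⁹)²² = u², (u⁹)²³ = u¹¹, (u⁹)²⁴ = u²⁰, (u⁹)²⁵ = u, (u⁹)²⁶ = u¹⁰, (u⁹)²⁷ = u¹⁹, (u⁹)²⁸ = e.
So |⟨u⁹⟩| = ord(u⁹) = 28. With |G| = 28, by Lagrange [G : ⟨u⁹⟩] = 28/28 = 1.

Answer: 1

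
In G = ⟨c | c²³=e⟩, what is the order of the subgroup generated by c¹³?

|⟨c¹³⟩| equals the order of c¹³. Compute successive powers until reaching e:
  (c¹³)¹ = c¹³, (c¹³)² = c³, (c¹³)³ = c¹⁶, (c¹³)⁴ = c⁶, (c¹³)⁵ = c¹⁹, (c¹³)⁶ = c⁹, (c¹³)⁷ = c²², (c¹³)⁸ = c¹², (c¹³)⁹ = c², (c¹³)¹⁰ = c¹⁵, (c¹³)¹¹ = c⁵, (c¹³)¹² = c¹⁸, (c¹³)¹³ = c⁸, (c¹³)¹⁴ = c²¹, (c¹³)¹⁵ = c¹¹, (c¹³)¹⁶ = c, (c¹³)¹⁷ = c¹⁴, (c¹³)¹⁸ = c⁴, (c¹³)¹⁹ = c¹⁷, (c¹³)²⁰ = c⁷, (c¹³)²¹ = c²⁰, (c¹³)²² = c¹⁰, (c¹³)²³ = e.
The smallest positive k with (c¹³)ᵏ = e is 23, so |⟨c¹³⟩| = 23.

Answer: 23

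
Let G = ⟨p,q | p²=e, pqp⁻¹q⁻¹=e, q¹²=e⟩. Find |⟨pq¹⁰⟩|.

|⟨pq¹⁰⟩| equals the order of pq¹⁰. Compute successive powers until reaching e:
  (pq¹⁰)¹ = pq¹⁰, (pq¹⁰)² = q⁸, (pq¹⁰)³ = pq⁶, (pq¹⁰)⁴ = q⁴, (pq¹⁰)⁵ = pq², (pq¹⁰)⁶ = e.
The smallest positive k with (pq¹⁰)ᵏ = e is 6, so |⟨pq¹⁰⟩| = 6.

Answer: 6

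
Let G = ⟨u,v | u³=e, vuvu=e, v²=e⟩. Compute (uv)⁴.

Compute successive powers of (uv), reducing at each step:
  (uv)²: (uv) · u = v;   v · v = e
  (uv)³: e · u = u;   u · v = uv
  (uv)⁴: (uv) · u = v;   v · v = e

Answer: e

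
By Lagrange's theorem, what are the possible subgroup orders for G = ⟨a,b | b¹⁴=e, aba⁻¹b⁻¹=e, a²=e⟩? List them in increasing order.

|G| = 28 = 2² · 7. By Lagrange's theorem the order of any subgroup divides 28; the divisors of 28 are 1, 2, 4, 7, 14, 28.

Answer: 1, 2, 4, 7, 14, 28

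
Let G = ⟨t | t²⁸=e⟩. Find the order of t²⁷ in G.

Compute successive powers until reaching e:
  (t²⁷)¹ = t²⁷, (t²⁷)² = t²⁶, (t²⁷)³ = t²⁵, (t²⁷)⁴ = t²⁴, (t²⁷)⁵ = t²³, (t²⁷)⁶ = t²², (t²⁷)⁷ = t²¹, (t²⁷)⁸ = t²⁰, (t²⁷)⁹ = t¹⁹, (t²⁷)¹⁰ = t¹⁸, (t²⁷)¹¹ = t¹⁷, (t²⁷)¹² = t¹⁶, (t²⁷)¹³ = t¹⁵, (t²⁷)¹⁴ = t¹⁴, (t²⁷)¹⁵ = t¹³, (t²⁷)¹⁶ = t¹², (t²⁷)¹⁷ = t¹¹, (t²⁷)¹⁸ = t¹⁰, (t²⁷)¹⁹ = t⁹, (t²⁷)²⁰ = t⁸, (t²⁷)²¹ = t⁷, (t²⁷)²² = t⁶, (t²⁷)²³ = t⁵, (t²⁷)²⁴ = t⁴, (t²⁷)²⁵ = t³, (t²⁷)²⁶ = t², (t²⁷)²⁷ = t, (t²⁷)²⁸ = e.
The smallest positive k with (t²⁷)ᵏ = e is 28.

Answer: 28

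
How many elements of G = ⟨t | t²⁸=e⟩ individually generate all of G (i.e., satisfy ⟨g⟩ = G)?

G is cyclic of order 28. An element generates G iff its order is 28, and a cyclic group of order 28 has exactly φ(28) = 12 such elements.

Answer: 12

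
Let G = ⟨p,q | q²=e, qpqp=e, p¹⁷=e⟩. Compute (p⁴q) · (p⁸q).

Compute (p⁴q) · (p⁸q) by multiplying left to right and reducing via the relations at each step:
  (p⁴q) · p⁸ = p¹³q
  (p¹³q) · q = p¹³

Answer: p¹³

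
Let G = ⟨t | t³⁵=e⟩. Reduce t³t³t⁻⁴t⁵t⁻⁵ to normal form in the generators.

Multiply left to right, reducing at each step:
  (t³) · t³ = t⁶
  (t⁶) · t⁻⁴ = t²
  (t²) · t⁵ = t⁷
  (t⁷) · t⁻⁵ = t²

Answer: t²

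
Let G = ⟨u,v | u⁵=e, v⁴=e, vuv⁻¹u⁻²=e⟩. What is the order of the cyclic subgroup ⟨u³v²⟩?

|⟨u³v²⟩| equals the order of u³v². Compute successive powers until reaching e:
  (u³v²)¹ = u³v², (u³v²)² = e.
The smallest positive k with (u³v²)ᵏ = e is 2, so |⟨u³v²⟩| = 2.

Answer: 2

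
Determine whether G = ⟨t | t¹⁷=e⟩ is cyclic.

|G| = 17. The element t has order 17 (its powers give 17 distinct elements), so ⟨t⟩ = G and G is cyclic.

Answer: Yes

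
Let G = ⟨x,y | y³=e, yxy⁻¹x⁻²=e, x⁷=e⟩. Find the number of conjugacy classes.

The conjugacy classes (representative and size) are:
  [e] (size 1), [x²] (size 3), [x⁵] (size 3), [y] (size 7), [y²] (size 7).
Class equation: 1 + 3 + 3 + 7 + 7 = 21 = |G|. So G has 5 conjugacy classes.

Answer: 5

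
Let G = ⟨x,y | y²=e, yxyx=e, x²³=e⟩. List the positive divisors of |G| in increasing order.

|G| = 46 = 2 · 23. By Lagrange's theorem the order of any subgroup divides 46; the divisors of 46 are 1, 2, 23, 46.

Answer: 1, 2, 23, 46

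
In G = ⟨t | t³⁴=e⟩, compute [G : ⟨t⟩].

First find ord(t) by computing successive powers:
  t¹ = t, t² = t², t³ = t³, t⁴ = t⁴, t⁵ = t⁵, t⁶ = t⁶, t⁷ = t⁷, t⁸ = t⁸, t⁹ = t⁹, t¹⁰ = t¹⁰, t¹¹ = t¹¹, t¹² = t¹², t¹³ = t¹³, t¹⁴ = t¹⁴, t¹⁵ = t¹⁵, t¹⁶ = t¹⁶, t¹⁷ = t¹⁷, t¹⁸ = t¹⁸, t¹⁹ = t¹⁹, t²⁰ = t²⁰, t²¹ = t²¹, t²² = t²², t²³ = t²³, t²⁴ = t²⁴, t²⁵ = t²⁵, t²⁶ = t²⁶, t²⁷ = t²⁷, t²⁸ = t²⁸, t²⁹ = t²⁹, t³⁰ = t³⁰, t³¹ = t³¹, t³² = t³², t³³ = t³³, t³⁴ = e.
So |⟨t⟩| = ord(t) = 34. With |G| = 34, by Lagrange [G : ⟨t⟩] = 34/34 = 1.

Answer: 1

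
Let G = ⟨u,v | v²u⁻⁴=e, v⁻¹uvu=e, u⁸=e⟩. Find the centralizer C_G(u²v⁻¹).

⟨u²v⁻¹⟩ ⊆ C_G(u²v⁻¹) since powers of u²v⁻¹ commute with u²v⁻¹; so |C_G(u²v⁻¹)| ≥ |⟨u²v⁻¹⟩| = 4.
By orbit–stabilizer, |C_G(u²v⁻¹)| = |G| / |conj. class of u²v⁻¹| = 16 / 4 = 4.
The 4 elements commuting with u²v⁻¹ are {e, u⁴, u²v, u²v⁻¹}.

Answer: {e, u⁴, u²v, u²v⁻¹}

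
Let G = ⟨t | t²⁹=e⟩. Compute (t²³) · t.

Compute (t²³) · t by multiplying left to right and reducing via the relations at each step:
  (t²³) · t = t²⁴

Answer: t²⁴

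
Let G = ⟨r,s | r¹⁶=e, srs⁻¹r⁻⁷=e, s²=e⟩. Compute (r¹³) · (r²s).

Compute (r¹³) · (r²s) by multiplying left to right and reducing via the relations at each step:
  (r¹³) · r² = r¹⁵
  (r¹⁵) · s = r¹⁵s

Answer: r¹⁵s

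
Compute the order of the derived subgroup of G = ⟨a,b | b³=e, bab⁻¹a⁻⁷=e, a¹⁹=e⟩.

G' = [G, G] is generated by all commutators. The generator-pair commutators are: [a, b] = a¹³.
The subgroup they normally generate is {e, a, a², a³, a⁴, a⁵, a⁶, a⁷, a⁸, a⁹, a¹⁰, a¹¹, a¹², a¹³, a¹⁴, a¹⁵, a¹⁶, a¹⁷, a¹⁸}, of order 19.
Check: |G/G'| = 57/19 = 3 is the order of the abelianisation.

Answer: 19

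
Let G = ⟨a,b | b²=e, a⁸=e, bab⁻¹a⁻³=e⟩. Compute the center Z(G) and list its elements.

An element z ∈ Z(G) iff z commutes with every generator.
For example a⁴ is central: (a⁴)·a = a⁵ = a·(a⁴); (a⁴)·b = a⁴b = b·(a⁴).
Whereas a ∉ Z(G) since a·b = ab ≠ a³b = b·a.
Checking each of the 16 elements this way gives Z(G) = {e, a⁴}, of order 2.

Answer: {e, a⁴}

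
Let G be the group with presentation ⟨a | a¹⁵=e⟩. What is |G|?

G is generated by a single element, so G is cyclic. The relator gives a¹⁵ = e and no smaller power is forced to be e, so the 15 powers {a, e, a², a³, a⁴, a⁵, a⁶, a⁷, a⁸, a⁹, a¹², a¹³, a¹¹, a¹⁰, a¹⁴} are distinct. Hence |G| = 15.

Answer: 15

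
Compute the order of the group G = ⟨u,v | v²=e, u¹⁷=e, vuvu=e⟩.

Enumerate words in the generators, reducing via the relations: the distinct elements are
  {e, u, v, uv, u², u³, u⁴, u⁵, u⁶, u⁷, u⁸, u⁹, u²v, u³v, u¹², u¹³, u¹¹, u¹⁰, u¹⁴, u¹⁵, u¹⁶, u⁴v, u⁵v, u⁶v, u⁷v, u⁸v, u⁹v, u¹²v, u¹³v, u¹¹v, u¹⁰v, u¹⁴v, u¹⁵v, u¹⁶v}.
No further products give new elements, so |G| = 34.

Answer: 34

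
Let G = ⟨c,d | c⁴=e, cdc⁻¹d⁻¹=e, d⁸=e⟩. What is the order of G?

Enumerate words in the generators, reducing via the relations: the distinct elements are
  {c, d, e, cd, c², c³, d², d³, d⁴, d⁵, d⁶, d⁷, cd², cd³, cd⁴, cd⁵, cd⁶, cd⁷, c²d, c³d, c²d², c²d³, c²d⁴, c²d⁵, c²d⁶, c²d⁷, c³d², c³d³, c³d⁴, c³d⁵, c³d⁶, c³d⁷}.
No further products give new elements, so |G| = 32.

Answer: 32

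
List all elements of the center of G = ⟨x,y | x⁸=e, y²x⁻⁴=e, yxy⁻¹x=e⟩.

An element z ∈ Z(G) iff z commutes with every generator.
For example x⁴ is central: (x⁴)·x = x⁵ = x·(x⁴); (x⁴)·y = y⁻¹ = y·(x⁴).
Whereas x ∉ Z(G) since x·y = xy ≠ x³y⁻¹ = y·x.
Checking each of the 16 elements this way gives Z(G) = {e, x⁴}, of order 2.

Answer: {e, x⁴}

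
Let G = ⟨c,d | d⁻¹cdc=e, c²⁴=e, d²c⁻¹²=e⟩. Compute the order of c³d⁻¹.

Compute successive powers until reaching e:
  (c³d⁻¹)¹ = c³d⁻¹, (c³d⁻¹)² = c¹², (c³d⁻¹)³ = c³d, (c³d⁻¹)⁴ = e.
The smallest positive k with (c³d⁻¹)ᵏ = e is 4.

Answer: 4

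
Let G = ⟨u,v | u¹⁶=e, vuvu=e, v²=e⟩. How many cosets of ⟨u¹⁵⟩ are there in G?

First find ord(u¹⁵) by computing successive powers:
  (u¹⁵)¹ = u¹⁵, (u¹⁵)² = u¹⁴, (u¹⁵)³ = u¹³, (u¹⁵)⁴ = u¹², (u¹⁵)⁵ = u¹¹, (u¹⁵)⁶ = u¹⁰, (u¹⁵)⁷ = u⁹, (u¹⁵)⁸ = u⁸, (u¹⁵)⁹ = u⁷, (u¹⁵)¹⁰ = u⁶, (u¹⁵)¹¹ = u⁵, (u¹⁵)¹² = u⁴, (u¹⁵)¹³ = u³, (u¹⁵)¹⁴ = u², (u¹⁵)¹⁵ = u, (u¹⁵)¹⁶ = e.
So |⟨u¹⁵⟩| = ord(u¹⁵) = 16. With |G| = 32, by Lagrange [G : ⟨u¹⁵⟩] = 32/16 = 2.

Answer: 2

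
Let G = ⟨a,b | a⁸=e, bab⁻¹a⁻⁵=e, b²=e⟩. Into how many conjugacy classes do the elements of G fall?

The conjugacy classes (representative and size) are:
  [e] (size 1), [a⁵] (size 2), [a²] (size 1), [a⁷] (size 2), [a⁴] (size 1), [a⁶] (size 1), [b] (size 2), [a⁵b] (size 2), [a²b] (size 2), [a³b] (size 2).
Class equation: 1 + 2 + 1 + 2 + 1 + 1 + 2 + 2 + 2 + 2 = 16 = |G|. So G has 10 conjugacy classes.

Answer: 10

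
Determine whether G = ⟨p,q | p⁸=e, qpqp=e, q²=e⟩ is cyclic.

Every cyclic group is abelian. But p·q = pq while q·p = p⁷q, so p·q ≠ q·p and G is not abelian. Hence G is not cyclic.

Answer: No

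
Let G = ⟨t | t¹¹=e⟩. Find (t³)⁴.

Compute successive powers of (t³), reducing at each step:
  (t³)²: (t³) · t³ = t⁶
  (t³)³: (t⁶) · t³ = t⁹
  (t³)⁴: (t⁹) · t³ = t

Answer: t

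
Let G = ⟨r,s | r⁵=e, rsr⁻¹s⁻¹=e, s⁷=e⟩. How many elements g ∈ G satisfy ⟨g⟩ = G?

G is cyclic of order 35. An element generates G iff its order is 35, and a cyclic group of order 35 has exactly φ(35) = 24 such elements.

Answer: 24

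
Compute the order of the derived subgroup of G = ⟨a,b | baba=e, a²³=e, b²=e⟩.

G' = [G, G] is generated by all commutators. The generator-pair commutators are: [a, b] = a².
The subgroup they normally generate is {e, a, a², a³, a⁴, a⁵, a⁶, a⁷, a⁸, a⁹, a¹⁰, a¹¹, a¹², a¹³, a¹⁴, a¹⁵, a¹⁶, a¹⁷, a¹⁸, a¹⁹, a²⁰, a²¹, a²²}, of order 23.
Check: |G/G'| = 46/23 = 2 is the order of the abelianisation.

Answer: 23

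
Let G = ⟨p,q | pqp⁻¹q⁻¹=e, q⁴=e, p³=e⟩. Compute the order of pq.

Compute successive powers until reaching e:
  (pq)¹ = pq, (pq)² = p²q², (pq)³ = q³, (pq)⁴ = p, (pq)⁵ = p²q, (pq)⁶ = q², (pq)⁷ = pq³, (pq)⁸ = p², (pq)⁹ = q, (pq)¹⁰ = pq², (pq)¹¹ = p²q³, (pq)¹² = e.
The smallest positive k with (pq)ᵏ = e is 12.

Answer: 12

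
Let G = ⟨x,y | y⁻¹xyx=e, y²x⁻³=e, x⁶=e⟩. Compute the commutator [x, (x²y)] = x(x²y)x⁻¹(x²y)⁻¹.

[x, (x²y)] = x·(x²y)·x⁻¹·(x²y)⁻¹.
  x · (x²y) = y⁻¹
  (y⁻¹) · (x⁵) = xy⁻¹
  (xy⁻¹) · (x²y⁻¹) = x²

Answer: x²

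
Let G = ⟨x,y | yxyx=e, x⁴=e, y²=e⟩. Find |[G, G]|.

G' = [G, G] is generated by all commutators. The generator-pair commutators are: [x, y] = x².
The subgroup they normally generate is {e, x²}, of order 2.
Check: |G/G'| = 8/2 = 4 is the order of the abelianisation.

Answer: 2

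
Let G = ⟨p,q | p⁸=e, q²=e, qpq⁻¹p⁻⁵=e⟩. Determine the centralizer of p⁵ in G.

⟨p⁵⟩ ⊆ C_G(p⁵) since powers of p⁵ commute with p⁵; so |C_G(p⁵)| ≥ |⟨p⁵⟩| = 8.
By orbit–stabilizer, |C_G(p⁵)| = |G| / |conj. class of p⁵| = 16 / 2 = 8.
The 8 elements commuting with p⁵ are {e, p, p², p³, p⁴, p⁵, p⁶, p⁷}.

Answer: {e, p, p², p³, p⁴, p⁵, p⁶, p⁷}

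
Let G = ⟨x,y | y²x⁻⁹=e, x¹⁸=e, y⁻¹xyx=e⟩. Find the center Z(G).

An element z ∈ Z(G) iff z commutes with every generator.
For example x⁹ is central: (x⁹)·x = x¹⁰ = x·(x⁹); (x⁹)·y = y⁻¹ = y·(x⁹).
Whereas x ∉ Z(G) since x·y = xy ≠ x⁸y⁻¹ = y·x.
Checking each of the 36 elements this way gives Z(G) = {e, x⁹}, of order 2.

Answer: {e, x⁹}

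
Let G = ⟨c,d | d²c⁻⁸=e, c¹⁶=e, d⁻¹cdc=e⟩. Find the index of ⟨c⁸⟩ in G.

First find ord(c⁸) by computing successive powers:
  (c⁸)¹ = c⁸, (c⁸)² = e.
So |⟨c⁸⟩| = ord(c⁸) = 2. With |G| = 32, by Lagrange [G : ⟨c⁸⟩] = 32/2 = 16.

Answer: 16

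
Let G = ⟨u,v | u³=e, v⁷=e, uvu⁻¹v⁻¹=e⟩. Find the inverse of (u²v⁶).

The order of (u²v⁶) is 21 (smallest k with (u²v⁶)ᵏ = e), so (u²v⁶)⁻¹ = (u²v⁶)²⁰ = uv.
Check: (u²v⁶) · (uv) → (u²v⁶) · u = v⁶;   (v⁶) · v = e, giving e as required.

Answer: uv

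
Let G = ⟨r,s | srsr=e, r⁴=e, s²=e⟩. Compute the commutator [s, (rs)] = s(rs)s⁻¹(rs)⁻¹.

[s, (rs)] = s·(rs)·s⁻¹·(rs)⁻¹.
  s · (rs) = r³
  (r³) · s = r³s
  (r³s) · (rs) = r²

Answer: r²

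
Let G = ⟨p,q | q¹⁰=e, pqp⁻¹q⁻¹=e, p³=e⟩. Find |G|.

Enumerate words in the generators, reducing via the relations: the distinct elements are
  {e, p, q, pq, p², q², q³, q⁴, q⁵, q⁶, q⁷, q⁸, q⁹, pq², pq³, pq⁴, pq⁵, pq⁶, pq⁷, pq⁸, pq⁹, p²q, p²q², p²q³, p²q⁴, p²q⁵, p²q⁶, p²q⁷, p²q⁸, p²q⁹}.
No further products give new elements, so |G| = 30.

Answer: 30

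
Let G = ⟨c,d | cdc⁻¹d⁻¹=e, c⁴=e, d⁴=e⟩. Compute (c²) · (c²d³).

Compute (c²) · (c²d³) by multiplying left to right and reducing via the relations at each step:
  (c²) · c² = e
  e · d³ = d³

Answer: d³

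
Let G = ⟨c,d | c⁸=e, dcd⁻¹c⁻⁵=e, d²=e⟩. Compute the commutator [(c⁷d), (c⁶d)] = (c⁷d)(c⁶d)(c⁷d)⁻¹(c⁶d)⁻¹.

[(c⁷d), (c⁶d)] = (c⁷d)·(c⁶d)·(c⁷d)⁻¹·(c⁶d)⁻¹.
  (c⁷d) · (c⁶d) = c⁵
  (c⁵) · (c⁵d) = c²d
  (c²d) · (c²d) = c⁴

Answer: c⁴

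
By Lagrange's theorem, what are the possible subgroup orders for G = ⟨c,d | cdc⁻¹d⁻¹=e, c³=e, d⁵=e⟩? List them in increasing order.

|G| = 15 = 3 · 5. By Lagrange's theorem the order of any subgroup divides 15; the divisors of 15 are 1, 3, 5, 15.

Answer: 1, 3, 5, 15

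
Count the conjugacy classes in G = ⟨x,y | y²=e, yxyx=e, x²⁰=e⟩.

The conjugacy classes (representative and size) are:
  [e] (size 1), [x] (size 2), [x¹⁸] (size 2), [x³] (size 2), [x⁴] (size 2), [x¹⁵] (size 2), [x¹⁴] (size 2), [x⁷] (size 2), [x¹²] (size 2), [x¹¹] (size 2), [x¹⁰] (size 1), [x¹⁸y] (size 10), [x⁵y] (size 10).
Class equation: 1 + 2 + 2 + 2 + 2 + 2 + 2 + 2 + 2 + 2 + 1 + 10 + 10 = 40 = |G|. So G has 13 conjugacy classes.

Answer: 13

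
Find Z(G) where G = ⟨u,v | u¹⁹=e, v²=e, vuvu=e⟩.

An element z ∈ Z(G) iff z commutes with every generator.
For example e is central: e·u = u = u·e; e·v = v = v·e.
Whereas u ∉ Z(G) since u·v = uv ≠ u¹⁸v = v·u.
Checking each of the 38 elements this way gives Z(G) = {e}, of order 1.

Answer: {e}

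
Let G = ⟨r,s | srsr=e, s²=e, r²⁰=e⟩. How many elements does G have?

Enumerate words in the generators, reducing via the relations: the distinct elements are
  {e, r, s, rs, r², r³, r⁴, r⁵, r⁶, r⁷, r⁸, r⁹, r²s, r³s, r¹², r¹³, r¹¹, r¹⁰, r¹⁴, r¹⁵, r¹⁶, r¹⁷, r¹⁸, r¹⁹, r⁴s, r⁵s, r⁶s, r⁷s, r⁸s, r⁹s, r¹²s, r¹³s, r¹¹s, r¹⁰s, r¹⁴s, r¹⁵s, r¹⁶s, r¹⁷s, r¹⁸s, r¹⁹s}.
No further products give new elements, so |G| = 40.

Answer: 40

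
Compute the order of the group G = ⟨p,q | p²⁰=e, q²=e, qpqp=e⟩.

Enumerate words in the generators, reducing via the relations: the distinct elements are
  {e, p, q, pq, p², p³, p⁴, p⁵, p⁶, p⁷, p⁸, p⁹, p²q, p³q, p¹², p¹³, p¹¹, p¹⁰, p¹⁴, p¹⁵, p¹⁶, p¹⁷, p¹⁸, p¹⁹, p⁴q, p⁵q, p⁶q, p⁷q, p⁸q, p⁹q, p¹²q, p¹³q, p¹¹q, p¹⁰q, p¹⁴q, p¹⁵q, p¹⁶q, p¹⁷q, p¹⁸q, p¹⁹q}.
No further products give new elements, so |G| = 40.

Answer: 40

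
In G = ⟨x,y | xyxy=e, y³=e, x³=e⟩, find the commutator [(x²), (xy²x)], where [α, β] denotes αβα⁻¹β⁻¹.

[(x²), (xy²x)] = (x²)·(xy²x)·(x²)⁻¹·(xy²x)⁻¹.
  (x²) · (xy²x) = y²x
  (y²x) · x = xy
  (xy) · (xy²x) = x²y²

Answer: x²y²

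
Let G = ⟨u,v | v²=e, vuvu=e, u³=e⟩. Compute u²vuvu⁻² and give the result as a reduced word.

Multiply left to right, reducing at each step:
  (u²) · v = u²v
  (u²v) · u = uv
  (uv) · v = u
  u · u⁻² = u²

Answer: u²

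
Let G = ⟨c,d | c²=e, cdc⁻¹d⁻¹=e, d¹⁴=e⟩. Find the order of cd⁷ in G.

Compute successive powers until reaching e:
  (cd⁷)¹ = cd⁷, (cd⁷)² = e.
The smallest positive k with (cd⁷)ᵏ = e is 2.

Answer: 2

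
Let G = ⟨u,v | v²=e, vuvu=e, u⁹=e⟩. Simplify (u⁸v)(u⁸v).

Compute (u⁸v) · (u⁸v) by multiplying left to right and reducing via the relations at each step:
  (u⁸v) · u⁸ = v
  v · v = e

Answer: e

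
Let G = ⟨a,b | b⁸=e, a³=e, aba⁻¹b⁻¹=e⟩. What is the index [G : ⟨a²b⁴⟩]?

First find ord(a²b⁴) by computing successive powers:
  (a²b⁴)¹ = a²b⁴, (a²b⁴)² = a, (a²b⁴)³ = b⁴, (a²b⁴)⁴ = a², (a²b⁴)⁵ = ab⁴, (a²b⁴)⁶ = e.
So |⟨a²b⁴⟩| = ord(a²b⁴) = 6. With |G| = 24, by Lagrange [G : ⟨a²b⁴⟩] = 24/6 = 4.

Answer: 4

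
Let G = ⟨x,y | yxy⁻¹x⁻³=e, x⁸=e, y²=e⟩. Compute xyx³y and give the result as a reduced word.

Multiply left to right, reducing at each step:
  x · y = xy
  (xy) · x³ = x²y
  (x²y) · y = x²

Answer: x²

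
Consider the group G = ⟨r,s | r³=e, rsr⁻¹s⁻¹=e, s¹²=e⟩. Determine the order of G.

Enumerate words in the generators, reducing via the relations: the distinct elements are
  {e, r, s, rs, r², s², s³, s⁴, s⁵, s⁶, s⁷, s⁸, s⁹, rs², rs³, rs⁴, rs⁵, rs⁶, rs⁷, rs⁸, rs⁹, r²s, s¹¹, s¹⁰, rs¹¹, rs¹⁰, r²s², r²s³, r²s⁴, r²s⁵, r²s⁶, r²s⁷, r²s⁸, r²s⁹, r²s¹¹, r²s¹⁰}.
No further products give new elements, so |G| = 36.

Answer: 36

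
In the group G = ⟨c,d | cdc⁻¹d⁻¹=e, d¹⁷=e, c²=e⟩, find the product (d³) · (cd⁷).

Compute (d³) · (cd⁷) by multiplying left to right and reducing via the relations at each step:
  (d³) · c = cd³
  (cd³) · d⁷ = cd¹⁰

Answer: cd¹⁰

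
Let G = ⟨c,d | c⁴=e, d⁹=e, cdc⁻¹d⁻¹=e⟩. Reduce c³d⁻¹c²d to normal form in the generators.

Multiply left to right, reducing at each step:
  (c³) · d⁻¹ = c³d⁸
  (c³d⁸) · c² = cd⁸
  (cd⁸) · d = c

Answer: c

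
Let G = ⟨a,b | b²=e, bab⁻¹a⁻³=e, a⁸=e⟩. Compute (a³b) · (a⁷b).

Compute (a³b) · (a⁷b) by multiplying left to right and reducing via the relations at each step:
  (a³b) · a⁷ = b
  b · b = e

Answer: e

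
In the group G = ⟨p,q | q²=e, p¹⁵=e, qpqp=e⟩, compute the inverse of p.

The order of p is 15 (smallest k with pᵏ = e), so p⁻¹ = p¹⁴ = p¹⁴.
Check: p · (p¹⁴) → p · p¹⁴ = e, giving e as required.

Answer: p¹⁴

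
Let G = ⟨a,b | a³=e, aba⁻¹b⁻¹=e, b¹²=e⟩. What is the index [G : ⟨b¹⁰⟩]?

First find ord(b¹⁰) by computing successive powers:
  (b¹⁰)¹ = b¹⁰, (b¹⁰)² = b⁸, (b¹⁰)³ = b⁶, (b¹⁰)⁴ = b⁴, (b¹⁰)⁵ = b², (b¹⁰)⁶ = e.
So |⟨b¹⁰⟩| = ord(b¹⁰) = 6. With |G| = 36, by Lagrange [G : ⟨b¹⁰⟩] = 36/6 = 6.

Answer: 6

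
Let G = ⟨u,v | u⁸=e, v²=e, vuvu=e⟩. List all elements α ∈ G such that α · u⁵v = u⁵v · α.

⟨u⁵v⟩ ⊆ C_G(u⁵v) since powers of u⁵v commute with u⁵v; so |C_G(u⁵v)| ≥ |⟨u⁵v⟩| = 2.
By orbit–stabilizer, |C_G(u⁵v)| = |G| / |conj. class of u⁵v| = 16 / 4 = 4.
The 4 elements commuting with u⁵v are {e, u⁴, uv, u⁵v}.

Answer: {e, u⁴, uv, u⁵v}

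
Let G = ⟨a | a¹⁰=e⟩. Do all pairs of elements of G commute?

G has a single generator, so G is cyclic and hence abelian.

Answer: Yes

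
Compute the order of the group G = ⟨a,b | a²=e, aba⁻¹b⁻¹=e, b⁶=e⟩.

Enumerate words in the generators, reducing via the relations: the distinct elements are
  {a, b, e, ab, b², b³, b⁴, b⁵, ab², ab³, ab⁴, ab⁵}.
No further products give new elements, so |G| = 12.

Answer: 12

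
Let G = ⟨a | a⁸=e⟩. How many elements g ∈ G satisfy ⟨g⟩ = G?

G is cyclic of order 8. An element generates G iff its order is 8, and a cyclic group of order 8 has exactly φ(8) = 4 such elements.

Answer: 4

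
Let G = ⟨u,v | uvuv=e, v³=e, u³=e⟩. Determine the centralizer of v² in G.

⟨v²⟩ ⊆ C_G(v²) since powers of v² commute with v²; so |C_G(v²)| ≥ |⟨v²⟩| = 3.
By orbit–stabilizer, |C_G(v²)| = |G| / |conj. class of v²| = 12 / 4 = 3.
The 3 elements commuting with v² are {e, v, v²}.

Answer: {e, v, v²}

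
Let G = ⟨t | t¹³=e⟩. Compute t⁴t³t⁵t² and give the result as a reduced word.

Multiply left to right, reducing at each step:
  (t⁴) · t³ = t⁷
  (t⁷) · t⁵ = t¹²
  (t¹²) · t² = t

Answer: t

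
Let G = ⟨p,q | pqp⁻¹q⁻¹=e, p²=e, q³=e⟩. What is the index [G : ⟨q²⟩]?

First find ord(q²) by computing successive powers:
  (q²)¹ = q², (q²)² = q, (q²)³ = e.
So |⟨q²⟩| = ord(q²) = 3. With |G| = 6, by Lagrange [G : ⟨q²⟩] = 6/3 = 2.

Answer: 2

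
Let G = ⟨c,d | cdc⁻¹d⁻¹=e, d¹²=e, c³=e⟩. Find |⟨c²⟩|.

|⟨c²⟩| equals the order of c². Compute successive powers until reaching e:
  (c²)¹ = c², (c²)² = c, (c²)³ = e.
The smallest positive k with (c²)ᵏ = e is 3, so |⟨c²⟩| = 3.

Answer: 3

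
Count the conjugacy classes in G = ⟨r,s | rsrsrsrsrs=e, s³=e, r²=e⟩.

The conjugacy classes (representative and size) are:
  [e] (size 1), [rsrs²rsrs²r] (size 15), [srsrs²r] (size 20), [rs²rs²r] (size 12), [s²rsrs²] (size 12).
Class equation: 1 + 15 + 20 + 12 + 12 = 60 = |G|. So G has 5 conjugacy classes.

Answer: 5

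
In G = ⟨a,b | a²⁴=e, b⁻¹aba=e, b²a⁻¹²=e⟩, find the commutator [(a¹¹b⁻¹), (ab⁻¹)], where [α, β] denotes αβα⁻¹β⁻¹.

[(a¹¹b⁻¹), (ab⁻¹)] = (a¹¹b⁻¹)·(ab⁻¹)·(a¹¹b⁻¹)⁻¹·(ab⁻¹)⁻¹.
  (a¹¹b⁻¹) · (ab⁻¹) = a²²
  (a²²) · (a¹¹b) = a⁹b
  (a⁹b) · (ab) = a²⁰

Answer: a²⁰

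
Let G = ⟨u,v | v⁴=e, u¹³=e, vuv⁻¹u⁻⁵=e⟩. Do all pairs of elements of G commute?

u·v = uv but v·u = u⁵v, so u·v ≠ v·u and G is not abelian.

Answer: No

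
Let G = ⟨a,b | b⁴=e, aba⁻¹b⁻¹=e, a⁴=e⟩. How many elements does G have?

Enumerate words in the generators, reducing via the relations: the distinct elements are
  {a, b, e, ab, a², a³, b², b³, ab², ab³, a²b, a³b, a²b², a²b³, a³b², a³b³}.
No further products give new elements, so |G| = 16.

Answer: 16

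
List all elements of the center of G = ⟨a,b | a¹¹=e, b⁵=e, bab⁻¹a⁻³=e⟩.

An element z ∈ Z(G) iff z commutes with every generator.
For example e is central: e·a = a = a·e; e·b = b = b·e.
Whereas a ∉ Z(G) since a·b = ab ≠ a³b = b·a.
Checking each of the 55 elements this way gives Z(G) = {e}, of order 1.

Answer: {e}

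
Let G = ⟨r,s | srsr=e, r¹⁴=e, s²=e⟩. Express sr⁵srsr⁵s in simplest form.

Multiply left to right, reducing at each step:
  s · r⁵ = r⁹s
  (r⁹s) · s = r⁹
  (r⁹) · r = r¹⁰
  (r¹⁰) · s = r¹⁰s
  (r¹⁰s) · r⁵ = r⁵s
  (r⁵s) · s = r⁵

Answer: r⁵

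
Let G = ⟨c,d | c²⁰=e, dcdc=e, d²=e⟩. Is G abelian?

c·d = cd but d·c = c¹⁹d, so c·d ≠ d·c and G is not abelian.

Answer: No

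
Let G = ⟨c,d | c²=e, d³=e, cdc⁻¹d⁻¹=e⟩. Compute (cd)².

Compute successive powers of (cd), reducing at each step:
  (cd)²: (cd) · c = d;   d · d = d²

Answer: d²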